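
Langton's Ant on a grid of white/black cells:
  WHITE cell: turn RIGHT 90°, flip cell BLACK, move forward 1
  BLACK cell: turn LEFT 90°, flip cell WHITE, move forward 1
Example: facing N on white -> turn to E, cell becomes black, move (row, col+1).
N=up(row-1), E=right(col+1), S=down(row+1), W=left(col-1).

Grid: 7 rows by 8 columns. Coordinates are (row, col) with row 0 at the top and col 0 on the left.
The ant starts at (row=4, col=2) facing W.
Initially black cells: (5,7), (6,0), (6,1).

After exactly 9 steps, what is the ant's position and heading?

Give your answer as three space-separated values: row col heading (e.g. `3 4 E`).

Answer: 5 2 S

Derivation:
Step 1: on WHITE (4,2): turn R to N, flip to black, move to (3,2). |black|=4
Step 2: on WHITE (3,2): turn R to E, flip to black, move to (3,3). |black|=5
Step 3: on WHITE (3,3): turn R to S, flip to black, move to (4,3). |black|=6
Step 4: on WHITE (4,3): turn R to W, flip to black, move to (4,2). |black|=7
Step 5: on BLACK (4,2): turn L to S, flip to white, move to (5,2). |black|=6
Step 6: on WHITE (5,2): turn R to W, flip to black, move to (5,1). |black|=7
Step 7: on WHITE (5,1): turn R to N, flip to black, move to (4,1). |black|=8
Step 8: on WHITE (4,1): turn R to E, flip to black, move to (4,2). |black|=9
Step 9: on WHITE (4,2): turn R to S, flip to black, move to (5,2). |black|=10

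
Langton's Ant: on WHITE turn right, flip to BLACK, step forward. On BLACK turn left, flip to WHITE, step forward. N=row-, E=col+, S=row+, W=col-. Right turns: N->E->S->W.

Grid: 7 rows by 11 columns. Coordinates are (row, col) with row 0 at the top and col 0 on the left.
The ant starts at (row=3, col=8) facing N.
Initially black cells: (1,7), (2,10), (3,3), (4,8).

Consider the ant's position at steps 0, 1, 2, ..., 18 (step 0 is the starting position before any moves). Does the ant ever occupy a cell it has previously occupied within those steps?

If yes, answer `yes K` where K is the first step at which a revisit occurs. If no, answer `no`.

Step 1: on WHITE (3,8): turn R to E, flip to black, move to (3,9). |black|=5 — new cell
Step 2: on WHITE (3,9): turn R to S, flip to black, move to (4,9). |black|=6 — new cell
Step 3: on WHITE (4,9): turn R to W, flip to black, move to (4,8). |black|=7 — new cell
Step 4: on BLACK (4,8): turn L to S, flip to white, move to (5,8). |black|=6 — new cell
Step 5: on WHITE (5,8): turn R to W, flip to black, move to (5,7). |black|=7 — new cell
Step 6: on WHITE (5,7): turn R to N, flip to black, move to (4,7). |black|=8 — new cell
Step 7: on WHITE (4,7): turn R to E, flip to black, move to (4,8). |black|=9 — REVISIT

Answer: yes 7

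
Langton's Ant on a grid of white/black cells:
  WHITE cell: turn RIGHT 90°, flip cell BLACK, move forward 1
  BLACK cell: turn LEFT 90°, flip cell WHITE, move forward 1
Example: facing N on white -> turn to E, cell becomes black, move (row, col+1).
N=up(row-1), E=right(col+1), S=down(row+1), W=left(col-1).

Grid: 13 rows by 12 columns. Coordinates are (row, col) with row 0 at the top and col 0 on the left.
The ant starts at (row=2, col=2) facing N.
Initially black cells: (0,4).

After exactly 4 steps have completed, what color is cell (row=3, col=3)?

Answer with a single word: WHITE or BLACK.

Answer: BLACK

Derivation:
Step 1: on WHITE (2,2): turn R to E, flip to black, move to (2,3). |black|=2
Step 2: on WHITE (2,3): turn R to S, flip to black, move to (3,3). |black|=3
Step 3: on WHITE (3,3): turn R to W, flip to black, move to (3,2). |black|=4
Step 4: on WHITE (3,2): turn R to N, flip to black, move to (2,2). |black|=5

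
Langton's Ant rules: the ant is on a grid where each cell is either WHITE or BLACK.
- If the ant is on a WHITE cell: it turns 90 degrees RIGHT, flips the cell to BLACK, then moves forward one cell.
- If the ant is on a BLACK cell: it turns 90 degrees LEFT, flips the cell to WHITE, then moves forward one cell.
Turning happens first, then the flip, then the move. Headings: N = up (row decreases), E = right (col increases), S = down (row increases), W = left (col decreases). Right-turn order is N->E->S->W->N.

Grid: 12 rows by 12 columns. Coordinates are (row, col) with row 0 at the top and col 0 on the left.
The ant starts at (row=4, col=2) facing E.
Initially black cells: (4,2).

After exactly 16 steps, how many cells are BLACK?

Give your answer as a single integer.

Step 1: on BLACK (4,2): turn L to N, flip to white, move to (3,2). |black|=0
Step 2: on WHITE (3,2): turn R to E, flip to black, move to (3,3). |black|=1
Step 3: on WHITE (3,3): turn R to S, flip to black, move to (4,3). |black|=2
Step 4: on WHITE (4,3): turn R to W, flip to black, move to (4,2). |black|=3
Step 5: on WHITE (4,2): turn R to N, flip to black, move to (3,2). |black|=4
Step 6: on BLACK (3,2): turn L to W, flip to white, move to (3,1). |black|=3
Step 7: on WHITE (3,1): turn R to N, flip to black, move to (2,1). |black|=4
Step 8: on WHITE (2,1): turn R to E, flip to black, move to (2,2). |black|=5
Step 9: on WHITE (2,2): turn R to S, flip to black, move to (3,2). |black|=6
Step 10: on WHITE (3,2): turn R to W, flip to black, move to (3,1). |black|=7
Step 11: on BLACK (3,1): turn L to S, flip to white, move to (4,1). |black|=6
Step 12: on WHITE (4,1): turn R to W, flip to black, move to (4,0). |black|=7
Step 13: on WHITE (4,0): turn R to N, flip to black, move to (3,0). |black|=8
Step 14: on WHITE (3,0): turn R to E, flip to black, move to (3,1). |black|=9
Step 15: on WHITE (3,1): turn R to S, flip to black, move to (4,1). |black|=10
Step 16: on BLACK (4,1): turn L to E, flip to white, move to (4,2). |black|=9

Answer: 9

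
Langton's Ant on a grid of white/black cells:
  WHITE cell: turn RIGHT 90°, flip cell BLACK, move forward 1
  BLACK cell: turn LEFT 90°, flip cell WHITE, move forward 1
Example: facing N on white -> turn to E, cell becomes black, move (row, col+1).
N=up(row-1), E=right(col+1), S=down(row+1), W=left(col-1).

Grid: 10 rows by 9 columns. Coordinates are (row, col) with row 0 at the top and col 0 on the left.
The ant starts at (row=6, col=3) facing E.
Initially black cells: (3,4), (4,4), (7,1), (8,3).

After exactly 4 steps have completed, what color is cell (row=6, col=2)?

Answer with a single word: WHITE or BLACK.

Step 1: on WHITE (6,3): turn R to S, flip to black, move to (7,3). |black|=5
Step 2: on WHITE (7,3): turn R to W, flip to black, move to (7,2). |black|=6
Step 3: on WHITE (7,2): turn R to N, flip to black, move to (6,2). |black|=7
Step 4: on WHITE (6,2): turn R to E, flip to black, move to (6,3). |black|=8

Answer: BLACK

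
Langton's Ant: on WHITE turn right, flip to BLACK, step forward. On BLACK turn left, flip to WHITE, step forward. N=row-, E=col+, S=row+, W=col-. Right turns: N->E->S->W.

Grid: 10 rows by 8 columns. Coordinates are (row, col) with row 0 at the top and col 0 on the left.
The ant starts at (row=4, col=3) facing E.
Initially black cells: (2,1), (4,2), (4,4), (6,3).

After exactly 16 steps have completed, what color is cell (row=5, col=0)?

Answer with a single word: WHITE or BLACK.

Answer: BLACK

Derivation:
Step 1: on WHITE (4,3): turn R to S, flip to black, move to (5,3). |black|=5
Step 2: on WHITE (5,3): turn R to W, flip to black, move to (5,2). |black|=6
Step 3: on WHITE (5,2): turn R to N, flip to black, move to (4,2). |black|=7
Step 4: on BLACK (4,2): turn L to W, flip to white, move to (4,1). |black|=6
Step 5: on WHITE (4,1): turn R to N, flip to black, move to (3,1). |black|=7
Step 6: on WHITE (3,1): turn R to E, flip to black, move to (3,2). |black|=8
Step 7: on WHITE (3,2): turn R to S, flip to black, move to (4,2). |black|=9
Step 8: on WHITE (4,2): turn R to W, flip to black, move to (4,1). |black|=10
Step 9: on BLACK (4,1): turn L to S, flip to white, move to (5,1). |black|=9
Step 10: on WHITE (5,1): turn R to W, flip to black, move to (5,0). |black|=10
Step 11: on WHITE (5,0): turn R to N, flip to black, move to (4,0). |black|=11
Step 12: on WHITE (4,0): turn R to E, flip to black, move to (4,1). |black|=12
Step 13: on WHITE (4,1): turn R to S, flip to black, move to (5,1). |black|=13
Step 14: on BLACK (5,1): turn L to E, flip to white, move to (5,2). |black|=12
Step 15: on BLACK (5,2): turn L to N, flip to white, move to (4,2). |black|=11
Step 16: on BLACK (4,2): turn L to W, flip to white, move to (4,1). |black|=10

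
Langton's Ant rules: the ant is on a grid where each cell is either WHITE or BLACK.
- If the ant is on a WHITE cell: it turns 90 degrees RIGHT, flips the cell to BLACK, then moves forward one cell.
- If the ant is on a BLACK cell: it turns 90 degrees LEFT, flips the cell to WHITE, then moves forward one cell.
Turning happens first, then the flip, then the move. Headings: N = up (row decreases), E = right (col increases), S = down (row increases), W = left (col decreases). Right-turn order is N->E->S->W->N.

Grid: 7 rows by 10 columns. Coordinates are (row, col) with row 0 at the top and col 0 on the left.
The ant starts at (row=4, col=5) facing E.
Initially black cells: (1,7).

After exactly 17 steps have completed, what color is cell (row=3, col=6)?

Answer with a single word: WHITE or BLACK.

Step 1: on WHITE (4,5): turn R to S, flip to black, move to (5,5). |black|=2
Step 2: on WHITE (5,5): turn R to W, flip to black, move to (5,4). |black|=3
Step 3: on WHITE (5,4): turn R to N, flip to black, move to (4,4). |black|=4
Step 4: on WHITE (4,4): turn R to E, flip to black, move to (4,5). |black|=5
Step 5: on BLACK (4,5): turn L to N, flip to white, move to (3,5). |black|=4
Step 6: on WHITE (3,5): turn R to E, flip to black, move to (3,6). |black|=5
Step 7: on WHITE (3,6): turn R to S, flip to black, move to (4,6). |black|=6
Step 8: on WHITE (4,6): turn R to W, flip to black, move to (4,5). |black|=7
Step 9: on WHITE (4,5): turn R to N, flip to black, move to (3,5). |black|=8
Step 10: on BLACK (3,5): turn L to W, flip to white, move to (3,4). |black|=7
Step 11: on WHITE (3,4): turn R to N, flip to black, move to (2,4). |black|=8
Step 12: on WHITE (2,4): turn R to E, flip to black, move to (2,5). |black|=9
Step 13: on WHITE (2,5): turn R to S, flip to black, move to (3,5). |black|=10
Step 14: on WHITE (3,5): turn R to W, flip to black, move to (3,4). |black|=11
Step 15: on BLACK (3,4): turn L to S, flip to white, move to (4,4). |black|=10
Step 16: on BLACK (4,4): turn L to E, flip to white, move to (4,5). |black|=9
Step 17: on BLACK (4,5): turn L to N, flip to white, move to (3,5). |black|=8

Answer: BLACK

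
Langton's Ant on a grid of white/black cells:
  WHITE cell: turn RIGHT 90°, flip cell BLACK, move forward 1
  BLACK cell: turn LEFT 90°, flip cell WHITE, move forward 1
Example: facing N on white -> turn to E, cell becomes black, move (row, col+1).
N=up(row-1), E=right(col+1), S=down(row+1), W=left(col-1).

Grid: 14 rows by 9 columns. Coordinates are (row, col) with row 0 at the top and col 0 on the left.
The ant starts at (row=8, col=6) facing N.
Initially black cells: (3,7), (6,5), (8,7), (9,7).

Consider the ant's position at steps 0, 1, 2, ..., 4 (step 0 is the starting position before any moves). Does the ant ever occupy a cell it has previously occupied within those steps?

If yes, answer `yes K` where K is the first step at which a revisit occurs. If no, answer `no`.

Answer: no

Derivation:
Step 1: on WHITE (8,6): turn R to E, flip to black, move to (8,7). |black|=5 — new cell
Step 2: on BLACK (8,7): turn L to N, flip to white, move to (7,7). |black|=4 — new cell
Step 3: on WHITE (7,7): turn R to E, flip to black, move to (7,8). |black|=5 — new cell
Step 4: on WHITE (7,8): turn R to S, flip to black, move to (8,8). |black|=6 — new cell
No revisit within 4 steps.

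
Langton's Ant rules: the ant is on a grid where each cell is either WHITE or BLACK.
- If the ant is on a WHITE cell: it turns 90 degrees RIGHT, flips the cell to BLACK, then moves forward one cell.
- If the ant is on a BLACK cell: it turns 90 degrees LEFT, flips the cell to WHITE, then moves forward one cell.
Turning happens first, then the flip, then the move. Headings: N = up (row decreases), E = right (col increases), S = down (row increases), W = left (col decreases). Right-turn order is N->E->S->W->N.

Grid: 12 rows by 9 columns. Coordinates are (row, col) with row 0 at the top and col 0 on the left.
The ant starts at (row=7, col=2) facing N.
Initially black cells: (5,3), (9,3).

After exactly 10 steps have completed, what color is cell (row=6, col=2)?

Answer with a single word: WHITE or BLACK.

Answer: BLACK

Derivation:
Step 1: on WHITE (7,2): turn R to E, flip to black, move to (7,3). |black|=3
Step 2: on WHITE (7,3): turn R to S, flip to black, move to (8,3). |black|=4
Step 3: on WHITE (8,3): turn R to W, flip to black, move to (8,2). |black|=5
Step 4: on WHITE (8,2): turn R to N, flip to black, move to (7,2). |black|=6
Step 5: on BLACK (7,2): turn L to W, flip to white, move to (7,1). |black|=5
Step 6: on WHITE (7,1): turn R to N, flip to black, move to (6,1). |black|=6
Step 7: on WHITE (6,1): turn R to E, flip to black, move to (6,2). |black|=7
Step 8: on WHITE (6,2): turn R to S, flip to black, move to (7,2). |black|=8
Step 9: on WHITE (7,2): turn R to W, flip to black, move to (7,1). |black|=9
Step 10: on BLACK (7,1): turn L to S, flip to white, move to (8,1). |black|=8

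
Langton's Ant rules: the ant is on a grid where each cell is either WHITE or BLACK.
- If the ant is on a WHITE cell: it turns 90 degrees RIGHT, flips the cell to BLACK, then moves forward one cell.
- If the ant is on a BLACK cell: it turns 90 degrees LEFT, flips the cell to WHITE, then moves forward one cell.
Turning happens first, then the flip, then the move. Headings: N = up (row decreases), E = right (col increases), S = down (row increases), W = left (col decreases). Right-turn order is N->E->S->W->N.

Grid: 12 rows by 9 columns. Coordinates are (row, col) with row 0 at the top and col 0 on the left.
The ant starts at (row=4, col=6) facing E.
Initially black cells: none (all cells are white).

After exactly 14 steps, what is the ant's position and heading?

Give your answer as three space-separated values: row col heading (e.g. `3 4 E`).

Answer: 3 5 W

Derivation:
Step 1: on WHITE (4,6): turn R to S, flip to black, move to (5,6). |black|=1
Step 2: on WHITE (5,6): turn R to W, flip to black, move to (5,5). |black|=2
Step 3: on WHITE (5,5): turn R to N, flip to black, move to (4,5). |black|=3
Step 4: on WHITE (4,5): turn R to E, flip to black, move to (4,6). |black|=4
Step 5: on BLACK (4,6): turn L to N, flip to white, move to (3,6). |black|=3
Step 6: on WHITE (3,6): turn R to E, flip to black, move to (3,7). |black|=4
Step 7: on WHITE (3,7): turn R to S, flip to black, move to (4,7). |black|=5
Step 8: on WHITE (4,7): turn R to W, flip to black, move to (4,6). |black|=6
Step 9: on WHITE (4,6): turn R to N, flip to black, move to (3,6). |black|=7
Step 10: on BLACK (3,6): turn L to W, flip to white, move to (3,5). |black|=6
Step 11: on WHITE (3,5): turn R to N, flip to black, move to (2,5). |black|=7
Step 12: on WHITE (2,5): turn R to E, flip to black, move to (2,6). |black|=8
Step 13: on WHITE (2,6): turn R to S, flip to black, move to (3,6). |black|=9
Step 14: on WHITE (3,6): turn R to W, flip to black, move to (3,5). |black|=10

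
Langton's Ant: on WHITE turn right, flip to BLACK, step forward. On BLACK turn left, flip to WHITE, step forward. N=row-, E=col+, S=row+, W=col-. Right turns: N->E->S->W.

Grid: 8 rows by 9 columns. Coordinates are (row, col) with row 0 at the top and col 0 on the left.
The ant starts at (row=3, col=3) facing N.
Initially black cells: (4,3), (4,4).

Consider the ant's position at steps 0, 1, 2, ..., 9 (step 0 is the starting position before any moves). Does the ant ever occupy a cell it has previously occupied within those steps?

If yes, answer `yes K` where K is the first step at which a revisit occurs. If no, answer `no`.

Step 1: on WHITE (3,3): turn R to E, flip to black, move to (3,4). |black|=3 — new cell
Step 2: on WHITE (3,4): turn R to S, flip to black, move to (4,4). |black|=4 — new cell
Step 3: on BLACK (4,4): turn L to E, flip to white, move to (4,5). |black|=3 — new cell
Step 4: on WHITE (4,5): turn R to S, flip to black, move to (5,5). |black|=4 — new cell
Step 5: on WHITE (5,5): turn R to W, flip to black, move to (5,4). |black|=5 — new cell
Step 6: on WHITE (5,4): turn R to N, flip to black, move to (4,4). |black|=6 — REVISIT

Answer: yes 6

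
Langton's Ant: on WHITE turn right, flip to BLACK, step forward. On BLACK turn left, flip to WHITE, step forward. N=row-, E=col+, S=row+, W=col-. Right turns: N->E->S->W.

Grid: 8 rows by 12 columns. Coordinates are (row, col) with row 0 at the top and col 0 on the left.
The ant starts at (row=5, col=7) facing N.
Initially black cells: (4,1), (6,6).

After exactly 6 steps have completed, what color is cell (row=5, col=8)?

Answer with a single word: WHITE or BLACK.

Answer: BLACK

Derivation:
Step 1: on WHITE (5,7): turn R to E, flip to black, move to (5,8). |black|=3
Step 2: on WHITE (5,8): turn R to S, flip to black, move to (6,8). |black|=4
Step 3: on WHITE (6,8): turn R to W, flip to black, move to (6,7). |black|=5
Step 4: on WHITE (6,7): turn R to N, flip to black, move to (5,7). |black|=6
Step 5: on BLACK (5,7): turn L to W, flip to white, move to (5,6). |black|=5
Step 6: on WHITE (5,6): turn R to N, flip to black, move to (4,6). |black|=6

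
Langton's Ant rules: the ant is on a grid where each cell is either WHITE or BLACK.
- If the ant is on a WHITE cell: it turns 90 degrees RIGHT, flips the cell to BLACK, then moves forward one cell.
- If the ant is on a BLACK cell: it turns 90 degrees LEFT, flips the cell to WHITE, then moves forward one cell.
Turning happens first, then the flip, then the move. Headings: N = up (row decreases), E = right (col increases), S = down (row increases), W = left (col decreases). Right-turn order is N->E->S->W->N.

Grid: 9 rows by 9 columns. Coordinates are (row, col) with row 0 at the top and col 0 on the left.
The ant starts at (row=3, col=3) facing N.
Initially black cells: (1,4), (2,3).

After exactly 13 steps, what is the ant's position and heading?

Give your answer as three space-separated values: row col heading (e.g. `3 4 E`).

Answer: 1 4 W

Derivation:
Step 1: on WHITE (3,3): turn R to E, flip to black, move to (3,4). |black|=3
Step 2: on WHITE (3,4): turn R to S, flip to black, move to (4,4). |black|=4
Step 3: on WHITE (4,4): turn R to W, flip to black, move to (4,3). |black|=5
Step 4: on WHITE (4,3): turn R to N, flip to black, move to (3,3). |black|=6
Step 5: on BLACK (3,3): turn L to W, flip to white, move to (3,2). |black|=5
Step 6: on WHITE (3,2): turn R to N, flip to black, move to (2,2). |black|=6
Step 7: on WHITE (2,2): turn R to E, flip to black, move to (2,3). |black|=7
Step 8: on BLACK (2,3): turn L to N, flip to white, move to (1,3). |black|=6
Step 9: on WHITE (1,3): turn R to E, flip to black, move to (1,4). |black|=7
Step 10: on BLACK (1,4): turn L to N, flip to white, move to (0,4). |black|=6
Step 11: on WHITE (0,4): turn R to E, flip to black, move to (0,5). |black|=7
Step 12: on WHITE (0,5): turn R to S, flip to black, move to (1,5). |black|=8
Step 13: on WHITE (1,5): turn R to W, flip to black, move to (1,4). |black|=9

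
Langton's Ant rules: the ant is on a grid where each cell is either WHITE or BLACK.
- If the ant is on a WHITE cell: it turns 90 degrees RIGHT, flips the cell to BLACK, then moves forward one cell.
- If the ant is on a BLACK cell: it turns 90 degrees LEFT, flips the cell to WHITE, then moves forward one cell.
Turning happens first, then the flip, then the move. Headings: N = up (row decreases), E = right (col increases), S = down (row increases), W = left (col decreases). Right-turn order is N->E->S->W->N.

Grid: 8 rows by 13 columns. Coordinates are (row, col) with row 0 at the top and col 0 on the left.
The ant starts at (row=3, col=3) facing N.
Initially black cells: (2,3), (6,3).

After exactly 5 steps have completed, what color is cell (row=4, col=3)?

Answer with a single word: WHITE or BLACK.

Step 1: on WHITE (3,3): turn R to E, flip to black, move to (3,4). |black|=3
Step 2: on WHITE (3,4): turn R to S, flip to black, move to (4,4). |black|=4
Step 3: on WHITE (4,4): turn R to W, flip to black, move to (4,3). |black|=5
Step 4: on WHITE (4,3): turn R to N, flip to black, move to (3,3). |black|=6
Step 5: on BLACK (3,3): turn L to W, flip to white, move to (3,2). |black|=5

Answer: BLACK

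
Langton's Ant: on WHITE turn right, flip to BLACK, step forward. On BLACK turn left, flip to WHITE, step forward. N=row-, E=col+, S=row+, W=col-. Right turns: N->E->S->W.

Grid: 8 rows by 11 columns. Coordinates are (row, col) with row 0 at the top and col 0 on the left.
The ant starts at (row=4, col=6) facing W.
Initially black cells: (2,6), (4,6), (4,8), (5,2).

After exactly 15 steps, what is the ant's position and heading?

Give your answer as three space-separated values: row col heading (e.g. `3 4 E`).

Answer: 4 9 S

Derivation:
Step 1: on BLACK (4,6): turn L to S, flip to white, move to (5,6). |black|=3
Step 2: on WHITE (5,6): turn R to W, flip to black, move to (5,5). |black|=4
Step 3: on WHITE (5,5): turn R to N, flip to black, move to (4,5). |black|=5
Step 4: on WHITE (4,5): turn R to E, flip to black, move to (4,6). |black|=6
Step 5: on WHITE (4,6): turn R to S, flip to black, move to (5,6). |black|=7
Step 6: on BLACK (5,6): turn L to E, flip to white, move to (5,7). |black|=6
Step 7: on WHITE (5,7): turn R to S, flip to black, move to (6,7). |black|=7
Step 8: on WHITE (6,7): turn R to W, flip to black, move to (6,6). |black|=8
Step 9: on WHITE (6,6): turn R to N, flip to black, move to (5,6). |black|=9
Step 10: on WHITE (5,6): turn R to E, flip to black, move to (5,7). |black|=10
Step 11: on BLACK (5,7): turn L to N, flip to white, move to (4,7). |black|=9
Step 12: on WHITE (4,7): turn R to E, flip to black, move to (4,8). |black|=10
Step 13: on BLACK (4,8): turn L to N, flip to white, move to (3,8). |black|=9
Step 14: on WHITE (3,8): turn R to E, flip to black, move to (3,9). |black|=10
Step 15: on WHITE (3,9): turn R to S, flip to black, move to (4,9). |black|=11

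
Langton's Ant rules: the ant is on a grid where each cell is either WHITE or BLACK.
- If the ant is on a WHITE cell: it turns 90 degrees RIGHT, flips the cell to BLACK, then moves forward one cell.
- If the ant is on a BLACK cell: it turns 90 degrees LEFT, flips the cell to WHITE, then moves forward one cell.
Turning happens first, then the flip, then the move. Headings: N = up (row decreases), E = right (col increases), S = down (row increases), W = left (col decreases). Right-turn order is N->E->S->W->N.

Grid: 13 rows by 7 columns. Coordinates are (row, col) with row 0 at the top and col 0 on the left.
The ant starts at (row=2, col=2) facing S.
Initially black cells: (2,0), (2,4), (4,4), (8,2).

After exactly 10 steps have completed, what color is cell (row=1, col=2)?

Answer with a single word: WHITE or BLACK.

Answer: BLACK

Derivation:
Step 1: on WHITE (2,2): turn R to W, flip to black, move to (2,1). |black|=5
Step 2: on WHITE (2,1): turn R to N, flip to black, move to (1,1). |black|=6
Step 3: on WHITE (1,1): turn R to E, flip to black, move to (1,2). |black|=7
Step 4: on WHITE (1,2): turn R to S, flip to black, move to (2,2). |black|=8
Step 5: on BLACK (2,2): turn L to E, flip to white, move to (2,3). |black|=7
Step 6: on WHITE (2,3): turn R to S, flip to black, move to (3,3). |black|=8
Step 7: on WHITE (3,3): turn R to W, flip to black, move to (3,2). |black|=9
Step 8: on WHITE (3,2): turn R to N, flip to black, move to (2,2). |black|=10
Step 9: on WHITE (2,2): turn R to E, flip to black, move to (2,3). |black|=11
Step 10: on BLACK (2,3): turn L to N, flip to white, move to (1,3). |black|=10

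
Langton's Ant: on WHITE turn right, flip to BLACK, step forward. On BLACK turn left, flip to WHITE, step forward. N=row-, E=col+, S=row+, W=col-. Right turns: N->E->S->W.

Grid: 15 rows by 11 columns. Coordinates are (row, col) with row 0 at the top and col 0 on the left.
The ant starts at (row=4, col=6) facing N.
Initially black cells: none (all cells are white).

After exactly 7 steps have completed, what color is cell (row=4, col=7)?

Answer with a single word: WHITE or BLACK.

Answer: BLACK

Derivation:
Step 1: on WHITE (4,6): turn R to E, flip to black, move to (4,7). |black|=1
Step 2: on WHITE (4,7): turn R to S, flip to black, move to (5,7). |black|=2
Step 3: on WHITE (5,7): turn R to W, flip to black, move to (5,6). |black|=3
Step 4: on WHITE (5,6): turn R to N, flip to black, move to (4,6). |black|=4
Step 5: on BLACK (4,6): turn L to W, flip to white, move to (4,5). |black|=3
Step 6: on WHITE (4,5): turn R to N, flip to black, move to (3,5). |black|=4
Step 7: on WHITE (3,5): turn R to E, flip to black, move to (3,6). |black|=5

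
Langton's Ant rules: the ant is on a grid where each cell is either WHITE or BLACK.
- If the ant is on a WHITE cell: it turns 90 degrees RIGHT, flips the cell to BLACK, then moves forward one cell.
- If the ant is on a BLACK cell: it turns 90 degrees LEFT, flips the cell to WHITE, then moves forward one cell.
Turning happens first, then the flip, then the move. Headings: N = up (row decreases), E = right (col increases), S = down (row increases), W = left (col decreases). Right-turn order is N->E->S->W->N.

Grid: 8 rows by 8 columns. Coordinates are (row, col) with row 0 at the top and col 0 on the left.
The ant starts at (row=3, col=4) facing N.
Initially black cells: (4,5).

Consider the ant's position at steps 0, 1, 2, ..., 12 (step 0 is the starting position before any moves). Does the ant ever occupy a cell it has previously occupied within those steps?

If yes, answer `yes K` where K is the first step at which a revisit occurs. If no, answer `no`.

Answer: yes 6

Derivation:
Step 1: on WHITE (3,4): turn R to E, flip to black, move to (3,5). |black|=2 — new cell
Step 2: on WHITE (3,5): turn R to S, flip to black, move to (4,5). |black|=3 — new cell
Step 3: on BLACK (4,5): turn L to E, flip to white, move to (4,6). |black|=2 — new cell
Step 4: on WHITE (4,6): turn R to S, flip to black, move to (5,6). |black|=3 — new cell
Step 5: on WHITE (5,6): turn R to W, flip to black, move to (5,5). |black|=4 — new cell
Step 6: on WHITE (5,5): turn R to N, flip to black, move to (4,5). |black|=5 — REVISIT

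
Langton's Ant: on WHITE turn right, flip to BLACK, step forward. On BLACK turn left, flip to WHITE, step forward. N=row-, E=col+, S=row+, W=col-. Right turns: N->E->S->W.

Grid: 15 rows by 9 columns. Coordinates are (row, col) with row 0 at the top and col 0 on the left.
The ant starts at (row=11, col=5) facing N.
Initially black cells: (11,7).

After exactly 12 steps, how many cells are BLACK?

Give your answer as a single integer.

Step 1: on WHITE (11,5): turn R to E, flip to black, move to (11,6). |black|=2
Step 2: on WHITE (11,6): turn R to S, flip to black, move to (12,6). |black|=3
Step 3: on WHITE (12,6): turn R to W, flip to black, move to (12,5). |black|=4
Step 4: on WHITE (12,5): turn R to N, flip to black, move to (11,5). |black|=5
Step 5: on BLACK (11,5): turn L to W, flip to white, move to (11,4). |black|=4
Step 6: on WHITE (11,4): turn R to N, flip to black, move to (10,4). |black|=5
Step 7: on WHITE (10,4): turn R to E, flip to black, move to (10,5). |black|=6
Step 8: on WHITE (10,5): turn R to S, flip to black, move to (11,5). |black|=7
Step 9: on WHITE (11,5): turn R to W, flip to black, move to (11,4). |black|=8
Step 10: on BLACK (11,4): turn L to S, flip to white, move to (12,4). |black|=7
Step 11: on WHITE (12,4): turn R to W, flip to black, move to (12,3). |black|=8
Step 12: on WHITE (12,3): turn R to N, flip to black, move to (11,3). |black|=9

Answer: 9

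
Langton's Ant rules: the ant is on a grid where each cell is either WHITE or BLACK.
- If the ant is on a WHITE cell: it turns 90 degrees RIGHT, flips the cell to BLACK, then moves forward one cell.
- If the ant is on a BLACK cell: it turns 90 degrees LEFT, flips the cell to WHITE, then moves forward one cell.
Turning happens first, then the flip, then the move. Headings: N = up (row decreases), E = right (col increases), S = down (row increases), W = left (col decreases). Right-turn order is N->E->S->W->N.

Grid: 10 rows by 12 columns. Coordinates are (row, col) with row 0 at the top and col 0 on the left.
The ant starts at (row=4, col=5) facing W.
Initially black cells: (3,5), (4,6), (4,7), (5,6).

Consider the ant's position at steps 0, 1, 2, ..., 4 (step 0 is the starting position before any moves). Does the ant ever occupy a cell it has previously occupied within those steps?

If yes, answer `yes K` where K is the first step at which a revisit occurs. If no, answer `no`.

Answer: no

Derivation:
Step 1: on WHITE (4,5): turn R to N, flip to black, move to (3,5). |black|=5 — new cell
Step 2: on BLACK (3,5): turn L to W, flip to white, move to (3,4). |black|=4 — new cell
Step 3: on WHITE (3,4): turn R to N, flip to black, move to (2,4). |black|=5 — new cell
Step 4: on WHITE (2,4): turn R to E, flip to black, move to (2,5). |black|=6 — new cell
No revisit within 4 steps.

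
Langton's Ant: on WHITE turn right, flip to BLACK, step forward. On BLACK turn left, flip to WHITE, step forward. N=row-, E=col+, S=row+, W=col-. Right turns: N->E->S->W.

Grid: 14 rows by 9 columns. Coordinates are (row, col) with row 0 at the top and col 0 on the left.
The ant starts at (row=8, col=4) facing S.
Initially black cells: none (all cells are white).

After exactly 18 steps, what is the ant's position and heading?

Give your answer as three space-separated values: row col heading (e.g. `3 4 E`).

Step 1: on WHITE (8,4): turn R to W, flip to black, move to (8,3). |black|=1
Step 2: on WHITE (8,3): turn R to N, flip to black, move to (7,3). |black|=2
Step 3: on WHITE (7,3): turn R to E, flip to black, move to (7,4). |black|=3
Step 4: on WHITE (7,4): turn R to S, flip to black, move to (8,4). |black|=4
Step 5: on BLACK (8,4): turn L to E, flip to white, move to (8,5). |black|=3
Step 6: on WHITE (8,5): turn R to S, flip to black, move to (9,5). |black|=4
Step 7: on WHITE (9,5): turn R to W, flip to black, move to (9,4). |black|=5
Step 8: on WHITE (9,4): turn R to N, flip to black, move to (8,4). |black|=6
Step 9: on WHITE (8,4): turn R to E, flip to black, move to (8,5). |black|=7
Step 10: on BLACK (8,5): turn L to N, flip to white, move to (7,5). |black|=6
Step 11: on WHITE (7,5): turn R to E, flip to black, move to (7,6). |black|=7
Step 12: on WHITE (7,6): turn R to S, flip to black, move to (8,6). |black|=8
Step 13: on WHITE (8,6): turn R to W, flip to black, move to (8,5). |black|=9
Step 14: on WHITE (8,5): turn R to N, flip to black, move to (7,5). |black|=10
Step 15: on BLACK (7,5): turn L to W, flip to white, move to (7,4). |black|=9
Step 16: on BLACK (7,4): turn L to S, flip to white, move to (8,4). |black|=8
Step 17: on BLACK (8,4): turn L to E, flip to white, move to (8,5). |black|=7
Step 18: on BLACK (8,5): turn L to N, flip to white, move to (7,5). |black|=6

Answer: 7 5 N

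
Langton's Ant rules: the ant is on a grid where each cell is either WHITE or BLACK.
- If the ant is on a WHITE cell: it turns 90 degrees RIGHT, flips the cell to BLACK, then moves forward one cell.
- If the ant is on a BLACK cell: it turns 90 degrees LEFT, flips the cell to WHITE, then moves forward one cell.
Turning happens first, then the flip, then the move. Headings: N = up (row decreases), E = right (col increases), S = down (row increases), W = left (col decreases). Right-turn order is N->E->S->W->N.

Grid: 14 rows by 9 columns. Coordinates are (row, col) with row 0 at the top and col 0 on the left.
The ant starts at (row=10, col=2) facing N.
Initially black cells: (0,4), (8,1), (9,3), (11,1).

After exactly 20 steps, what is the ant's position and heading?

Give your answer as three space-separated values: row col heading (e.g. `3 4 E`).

Answer: 8 2 S

Derivation:
Step 1: on WHITE (10,2): turn R to E, flip to black, move to (10,3). |black|=5
Step 2: on WHITE (10,3): turn R to S, flip to black, move to (11,3). |black|=6
Step 3: on WHITE (11,3): turn R to W, flip to black, move to (11,2). |black|=7
Step 4: on WHITE (11,2): turn R to N, flip to black, move to (10,2). |black|=8
Step 5: on BLACK (10,2): turn L to W, flip to white, move to (10,1). |black|=7
Step 6: on WHITE (10,1): turn R to N, flip to black, move to (9,1). |black|=8
Step 7: on WHITE (9,1): turn R to E, flip to black, move to (9,2). |black|=9
Step 8: on WHITE (9,2): turn R to S, flip to black, move to (10,2). |black|=10
Step 9: on WHITE (10,2): turn R to W, flip to black, move to (10,1). |black|=11
Step 10: on BLACK (10,1): turn L to S, flip to white, move to (11,1). |black|=10
Step 11: on BLACK (11,1): turn L to E, flip to white, move to (11,2). |black|=9
Step 12: on BLACK (11,2): turn L to N, flip to white, move to (10,2). |black|=8
Step 13: on BLACK (10,2): turn L to W, flip to white, move to (10,1). |black|=7
Step 14: on WHITE (10,1): turn R to N, flip to black, move to (9,1). |black|=8
Step 15: on BLACK (9,1): turn L to W, flip to white, move to (9,0). |black|=7
Step 16: on WHITE (9,0): turn R to N, flip to black, move to (8,0). |black|=8
Step 17: on WHITE (8,0): turn R to E, flip to black, move to (8,1). |black|=9
Step 18: on BLACK (8,1): turn L to N, flip to white, move to (7,1). |black|=8
Step 19: on WHITE (7,1): turn R to E, flip to black, move to (7,2). |black|=9
Step 20: on WHITE (7,2): turn R to S, flip to black, move to (8,2). |black|=10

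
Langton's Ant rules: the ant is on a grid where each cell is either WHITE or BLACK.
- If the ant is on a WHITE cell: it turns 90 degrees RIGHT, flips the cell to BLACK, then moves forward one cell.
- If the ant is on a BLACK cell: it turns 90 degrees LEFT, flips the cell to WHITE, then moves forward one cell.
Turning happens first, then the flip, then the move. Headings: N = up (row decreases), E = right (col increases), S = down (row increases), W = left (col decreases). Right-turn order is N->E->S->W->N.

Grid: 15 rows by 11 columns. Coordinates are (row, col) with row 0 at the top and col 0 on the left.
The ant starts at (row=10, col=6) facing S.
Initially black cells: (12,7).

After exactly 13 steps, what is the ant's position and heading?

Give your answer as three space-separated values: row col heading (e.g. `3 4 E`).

Step 1: on WHITE (10,6): turn R to W, flip to black, move to (10,5). |black|=2
Step 2: on WHITE (10,5): turn R to N, flip to black, move to (9,5). |black|=3
Step 3: on WHITE (9,5): turn R to E, flip to black, move to (9,6). |black|=4
Step 4: on WHITE (9,6): turn R to S, flip to black, move to (10,6). |black|=5
Step 5: on BLACK (10,6): turn L to E, flip to white, move to (10,7). |black|=4
Step 6: on WHITE (10,7): turn R to S, flip to black, move to (11,7). |black|=5
Step 7: on WHITE (11,7): turn R to W, flip to black, move to (11,6). |black|=6
Step 8: on WHITE (11,6): turn R to N, flip to black, move to (10,6). |black|=7
Step 9: on WHITE (10,6): turn R to E, flip to black, move to (10,7). |black|=8
Step 10: on BLACK (10,7): turn L to N, flip to white, move to (9,7). |black|=7
Step 11: on WHITE (9,7): turn R to E, flip to black, move to (9,8). |black|=8
Step 12: on WHITE (9,8): turn R to S, flip to black, move to (10,8). |black|=9
Step 13: on WHITE (10,8): turn R to W, flip to black, move to (10,7). |black|=10

Answer: 10 7 W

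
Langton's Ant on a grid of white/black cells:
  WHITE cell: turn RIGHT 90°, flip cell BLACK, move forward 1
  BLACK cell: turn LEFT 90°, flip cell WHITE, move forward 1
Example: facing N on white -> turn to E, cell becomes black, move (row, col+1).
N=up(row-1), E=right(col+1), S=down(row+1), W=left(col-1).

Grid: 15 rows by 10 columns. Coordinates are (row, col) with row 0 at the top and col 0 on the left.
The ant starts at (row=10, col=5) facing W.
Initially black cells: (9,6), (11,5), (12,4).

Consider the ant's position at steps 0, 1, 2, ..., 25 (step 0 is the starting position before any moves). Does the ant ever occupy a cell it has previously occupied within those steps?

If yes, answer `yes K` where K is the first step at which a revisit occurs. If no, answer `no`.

Step 1: on WHITE (10,5): turn R to N, flip to black, move to (9,5). |black|=4 — new cell
Step 2: on WHITE (9,5): turn R to E, flip to black, move to (9,6). |black|=5 — new cell
Step 3: on BLACK (9,6): turn L to N, flip to white, move to (8,6). |black|=4 — new cell
Step 4: on WHITE (8,6): turn R to E, flip to black, move to (8,7). |black|=5 — new cell
Step 5: on WHITE (8,7): turn R to S, flip to black, move to (9,7). |black|=6 — new cell
Step 6: on WHITE (9,7): turn R to W, flip to black, move to (9,6). |black|=7 — REVISIT

Answer: yes 6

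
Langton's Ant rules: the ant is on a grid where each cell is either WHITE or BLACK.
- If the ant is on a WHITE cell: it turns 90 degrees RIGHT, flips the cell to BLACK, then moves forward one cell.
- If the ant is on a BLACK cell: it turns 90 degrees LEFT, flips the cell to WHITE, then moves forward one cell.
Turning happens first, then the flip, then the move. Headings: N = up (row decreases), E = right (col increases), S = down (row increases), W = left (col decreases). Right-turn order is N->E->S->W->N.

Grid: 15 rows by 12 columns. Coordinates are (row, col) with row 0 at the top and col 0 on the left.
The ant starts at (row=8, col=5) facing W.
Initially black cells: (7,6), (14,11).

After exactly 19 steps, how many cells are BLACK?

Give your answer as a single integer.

Answer: 7

Derivation:
Step 1: on WHITE (8,5): turn R to N, flip to black, move to (7,5). |black|=3
Step 2: on WHITE (7,5): turn R to E, flip to black, move to (7,6). |black|=4
Step 3: on BLACK (7,6): turn L to N, flip to white, move to (6,6). |black|=3
Step 4: on WHITE (6,6): turn R to E, flip to black, move to (6,7). |black|=4
Step 5: on WHITE (6,7): turn R to S, flip to black, move to (7,7). |black|=5
Step 6: on WHITE (7,7): turn R to W, flip to black, move to (7,6). |black|=6
Step 7: on WHITE (7,6): turn R to N, flip to black, move to (6,6). |black|=7
Step 8: on BLACK (6,6): turn L to W, flip to white, move to (6,5). |black|=6
Step 9: on WHITE (6,5): turn R to N, flip to black, move to (5,5). |black|=7
Step 10: on WHITE (5,5): turn R to E, flip to black, move to (5,6). |black|=8
Step 11: on WHITE (5,6): turn R to S, flip to black, move to (6,6). |black|=9
Step 12: on WHITE (6,6): turn R to W, flip to black, move to (6,5). |black|=10
Step 13: on BLACK (6,5): turn L to S, flip to white, move to (7,5). |black|=9
Step 14: on BLACK (7,5): turn L to E, flip to white, move to (7,6). |black|=8
Step 15: on BLACK (7,6): turn L to N, flip to white, move to (6,6). |black|=7
Step 16: on BLACK (6,6): turn L to W, flip to white, move to (6,5). |black|=6
Step 17: on WHITE (6,5): turn R to N, flip to black, move to (5,5). |black|=7
Step 18: on BLACK (5,5): turn L to W, flip to white, move to (5,4). |black|=6
Step 19: on WHITE (5,4): turn R to N, flip to black, move to (4,4). |black|=7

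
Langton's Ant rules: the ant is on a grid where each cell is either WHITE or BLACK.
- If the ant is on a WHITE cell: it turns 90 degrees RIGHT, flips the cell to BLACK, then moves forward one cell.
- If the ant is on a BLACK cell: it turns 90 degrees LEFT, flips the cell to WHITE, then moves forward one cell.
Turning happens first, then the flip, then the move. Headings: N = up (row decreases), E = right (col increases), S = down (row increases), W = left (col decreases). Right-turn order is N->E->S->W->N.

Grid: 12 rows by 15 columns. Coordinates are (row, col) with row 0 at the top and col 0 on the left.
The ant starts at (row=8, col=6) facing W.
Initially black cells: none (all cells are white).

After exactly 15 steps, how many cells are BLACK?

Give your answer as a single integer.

Answer: 9

Derivation:
Step 1: on WHITE (8,6): turn R to N, flip to black, move to (7,6). |black|=1
Step 2: on WHITE (7,6): turn R to E, flip to black, move to (7,7). |black|=2
Step 3: on WHITE (7,7): turn R to S, flip to black, move to (8,7). |black|=3
Step 4: on WHITE (8,7): turn R to W, flip to black, move to (8,6). |black|=4
Step 5: on BLACK (8,6): turn L to S, flip to white, move to (9,6). |black|=3
Step 6: on WHITE (9,6): turn R to W, flip to black, move to (9,5). |black|=4
Step 7: on WHITE (9,5): turn R to N, flip to black, move to (8,5). |black|=5
Step 8: on WHITE (8,5): turn R to E, flip to black, move to (8,6). |black|=6
Step 9: on WHITE (8,6): turn R to S, flip to black, move to (9,6). |black|=7
Step 10: on BLACK (9,6): turn L to E, flip to white, move to (9,7). |black|=6
Step 11: on WHITE (9,7): turn R to S, flip to black, move to (10,7). |black|=7
Step 12: on WHITE (10,7): turn R to W, flip to black, move to (10,6). |black|=8
Step 13: on WHITE (10,6): turn R to N, flip to black, move to (9,6). |black|=9
Step 14: on WHITE (9,6): turn R to E, flip to black, move to (9,7). |black|=10
Step 15: on BLACK (9,7): turn L to N, flip to white, move to (8,7). |black|=9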